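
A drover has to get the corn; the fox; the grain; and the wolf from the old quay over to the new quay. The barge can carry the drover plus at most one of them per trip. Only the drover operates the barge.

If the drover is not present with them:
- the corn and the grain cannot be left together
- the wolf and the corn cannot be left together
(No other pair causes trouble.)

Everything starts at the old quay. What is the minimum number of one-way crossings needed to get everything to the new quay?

9

Counting alone: the drover can take at most 1 across per trip to the new quay, so moving all 4 needs at least 4 loaded trips out, with a return between consecutive ones — at least 7 crossings.
The safety rule pushes this higher. Following every safe sequence of crossings, the most of the 4 that can be at the new quay as the barge arrives there on crossing 7 is 3 — never all 4.
So no plan with fewer than 9 crossings exists, and this one achieves 9:
1. Drover goes to the new quay with the corn.
2. Drover goes back to the old quay alone.
3. Drover goes to the new quay with the fox.
4. Drover goes back to the old quay alone.
5. Drover goes to the new quay with the grain.
6. Drover goes back to the old quay with the corn.
7. Drover goes to the new quay with the wolf.
8. Drover goes back to the old quay alone.
9. Drover goes to the new quay with the corn.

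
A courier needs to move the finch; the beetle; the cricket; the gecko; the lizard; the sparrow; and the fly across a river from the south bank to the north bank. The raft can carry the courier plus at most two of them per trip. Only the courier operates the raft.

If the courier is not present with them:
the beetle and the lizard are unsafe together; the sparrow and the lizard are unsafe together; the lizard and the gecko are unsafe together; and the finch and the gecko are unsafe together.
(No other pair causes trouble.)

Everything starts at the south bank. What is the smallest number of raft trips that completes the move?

Counting alone: the courier can take at most 2 across per trip to the north bank, so moving all 7 needs at least 4 loaded trips out, with a return between consecutive ones — at least 7 crossings.
The plan below uses exactly 7 crossings, so it is optimal:
1. Courier goes to the north bank with the finch and the lizard.
2. Courier goes back to the south bank alone.
3. Courier goes to the north bank with the cricket and the fly.
4. Courier goes back to the south bank alone.
5. Courier goes to the north bank with the beetle and the sparrow.
6. Courier goes back to the south bank with the lizard.
7. Courier goes to the north bank with the gecko and the lizard.

7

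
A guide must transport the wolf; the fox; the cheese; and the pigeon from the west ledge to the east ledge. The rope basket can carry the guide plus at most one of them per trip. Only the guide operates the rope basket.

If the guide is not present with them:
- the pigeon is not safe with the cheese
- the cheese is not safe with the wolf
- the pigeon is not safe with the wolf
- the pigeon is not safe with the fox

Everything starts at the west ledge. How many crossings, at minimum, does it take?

Whatever the first load, the items left behind include a forbidden pair without the guide. No opening move is safe, so no plan exists.

impossible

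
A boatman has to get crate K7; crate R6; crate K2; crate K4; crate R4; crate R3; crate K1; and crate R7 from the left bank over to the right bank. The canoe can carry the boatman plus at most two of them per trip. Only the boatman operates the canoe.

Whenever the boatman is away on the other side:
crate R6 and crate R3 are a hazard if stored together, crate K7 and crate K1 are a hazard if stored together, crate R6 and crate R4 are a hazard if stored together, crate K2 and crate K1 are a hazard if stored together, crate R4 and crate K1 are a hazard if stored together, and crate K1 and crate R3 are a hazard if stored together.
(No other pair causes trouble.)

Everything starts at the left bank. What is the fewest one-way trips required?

Counting alone: the boatman can take at most 2 across per trip to the right bank, so moving all 8 needs at least 4 loaded trips out, with a return between consecutive ones — at least 7 crossings.
The safety rule pushes this higher. Following every safe sequence of crossings, the most of the 8 that can be at the right bank as the canoe arrives there on crossing 7 is 7 — never all 8.
So no plan with fewer than 9 crossings exists, and this one achieves 9:
1. Boatman goes to the right bank with crate K1 and crate R6.  [the left bank: crate K2, crate K4, crate K7, crate R3, crate R4, crate R7 | the right bank: crate K1, crate R6]
2. Boatman goes back to the left bank alone.  [the left bank: crate K2, crate K4, crate K7, crate R3, crate R4, crate R7 | the right bank: crate K1, crate R6]
3. Boatman goes to the right bank with crate K2 and crate K7.  [the left bank: crate K4, crate R3, crate R4, crate R7 | the right bank: crate K1, crate K2, crate K7, crate R6]
4. Boatman goes back to the left bank with crate K1.  [the left bank: crate K1, crate K4, crate R3, crate R4, crate R7 | the right bank: crate K2, crate K7, crate R6]
5. Boatman goes to the right bank with crate R3 and crate R4.  [the left bank: crate K1, crate K4, crate R7 | the right bank: crate K2, crate K7, crate R3, crate R4, crate R6]
6. Boatman goes back to the left bank with crate R6.  [the left bank: crate K1, crate K4, crate R6, crate R7 | the right bank: crate K2, crate K7, crate R3, crate R4]
7. Boatman goes to the right bank with crate K4 and crate R7.  [the left bank: crate K1, crate R6 | the right bank: crate K2, crate K4, crate K7, crate R3, crate R4, crate R7]
8. Boatman goes back to the left bank alone.  [the left bank: crate K1, crate R6 | the right bank: crate K2, crate K4, crate K7, crate R3, crate R4, crate R7]
9. Boatman goes to the right bank with crate K1 and crate R6.  [the left bank: — | the right bank: crate K1, crate K2, crate K4, crate K7, crate R3, crate R4, crate R6, crate R7]

9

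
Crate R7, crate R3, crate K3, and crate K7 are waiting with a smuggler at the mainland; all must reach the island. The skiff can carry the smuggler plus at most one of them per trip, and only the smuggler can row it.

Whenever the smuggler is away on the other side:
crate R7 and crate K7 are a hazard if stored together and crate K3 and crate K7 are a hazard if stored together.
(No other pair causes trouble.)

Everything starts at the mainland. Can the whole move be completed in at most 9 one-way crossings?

Yes

Yes — this plan uses 9 crossings (≤ 9):
1. Smuggler goes to the island with crate K7.  [the mainland: crate K3, crate R3, crate R7 | the island: crate K7]
2. Smuggler goes back to the mainland alone.  [the mainland: crate K3, crate R3, crate R7 | the island: crate K7]
3. Smuggler goes to the island with crate R7.  [the mainland: crate K3, crate R3 | the island: crate K7, crate R7]
4. Smuggler goes back to the mainland with crate K7.  [the mainland: crate K3, crate K7, crate R3 | the island: crate R7]
5. Smuggler goes to the island with crate K3.  [the mainland: crate K7, crate R3 | the island: crate K3, crate R7]
6. Smuggler goes back to the mainland alone.  [the mainland: crate K7, crate R3 | the island: crate K3, crate R7]
7. Smuggler goes to the island with crate R3.  [the mainland: crate K7 | the island: crate K3, crate R3, crate R7]
8. Smuggler goes back to the mainland alone.  [the mainland: crate K7 | the island: crate K3, crate R3, crate R7]
9. Smuggler goes to the island with crate K7.  [the mainland: — | the island: crate K3, crate K7, crate R3, crate R7]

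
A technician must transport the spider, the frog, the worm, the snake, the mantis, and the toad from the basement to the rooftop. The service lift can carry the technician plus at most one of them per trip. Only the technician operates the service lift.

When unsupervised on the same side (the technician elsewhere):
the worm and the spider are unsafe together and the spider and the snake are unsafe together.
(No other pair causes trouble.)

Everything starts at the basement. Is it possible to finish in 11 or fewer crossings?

No

Counting alone: the technician can take at most 1 across per trip to the rooftop, so moving all 6 needs at least 6 loaded trips out, with a return between consecutive ones — at least 11 crossings.
The safety rule pushes this higher. Following every safe sequence of crossings, the most of the 6 that can be at the rooftop as the service lift arrives there on crossing 11 is 5 — never all 6.
So the move cannot be finished within 11 crossings. (The shortest complete plan takes 13:)
1. Technician goes to the rooftop with the spider.  [the basement: the frog, the mantis, the snake, the toad, the worm | the rooftop: the spider]
2. Technician goes back to the basement alone.  [the basement: the frog, the mantis, the snake, the toad, the worm | the rooftop: the spider]
3. Technician goes to the rooftop with the frog.  [the basement: the mantis, the snake, the toad, the worm | the rooftop: the frog, the spider]
4. Technician goes back to the basement alone.  [the basement: the mantis, the snake, the toad, the worm | the rooftop: the frog, the spider]
5. Technician goes to the rooftop with the worm.  [the basement: the mantis, the snake, the toad | the rooftop: the frog, the spider, the worm]
6. Technician goes back to the basement with the spider.  [the basement: the mantis, the snake, the spider, the toad | the rooftop: the frog, the worm]
7. Technician goes to the rooftop with the snake.  [the basement: the mantis, the spider, the toad | the rooftop: the frog, the snake, the worm]
8. Technician goes back to the basement alone.  [the basement: the mantis, the spider, the toad | the rooftop: the frog, the snake, the worm]
9. Technician goes to the rooftop with the mantis.  [the basement: the spider, the toad | the rooftop: the frog, the mantis, the snake, the worm]
10. Technician goes back to the basement alone.  [the basement: the spider, the toad | the rooftop: the frog, the mantis, the snake, the worm]
11. Technician goes to the rooftop with the toad.  [the basement: the spider | the rooftop: the frog, the mantis, the snake, the toad, the worm]
12. Technician goes back to the basement alone.  [the basement: the spider | the rooftop: the frog, the mantis, the snake, the toad, the worm]
13. Technician goes to the rooftop with the spider.  [the basement: — | the rooftop: the frog, the mantis, the snake, the spider, the toad, the worm]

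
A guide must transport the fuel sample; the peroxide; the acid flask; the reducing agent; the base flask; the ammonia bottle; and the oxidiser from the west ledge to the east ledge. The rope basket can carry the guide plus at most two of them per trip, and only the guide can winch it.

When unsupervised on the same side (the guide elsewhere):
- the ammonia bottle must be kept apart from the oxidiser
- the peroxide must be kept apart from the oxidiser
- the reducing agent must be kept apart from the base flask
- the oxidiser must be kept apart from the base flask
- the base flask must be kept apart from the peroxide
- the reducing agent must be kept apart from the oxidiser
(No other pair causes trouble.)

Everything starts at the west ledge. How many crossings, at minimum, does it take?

11

Counting alone: the guide can take at most 2 across per trip to the east ledge, so moving all 7 needs at least 4 loaded trips out, with a return between consecutive ones — at least 7 crossings.
The safety rule pushes this higher. Following every safe sequence of crossings, the most of the 7 that can be at the east ledge as the rope basket arrives there on crossings 7, 9 is 5, 6 respectively — never all 7.
So no plan with fewer than 11 crossings exists, and this one achieves 11:
1. Guide goes to the east ledge with the base flask and the oxidiser.  [the west ledge: the acid flask, the ammonia bottle, the fuel sample, the peroxide, the reducing agent | the east ledge: the base flask, the oxidiser]
2. Guide goes back to the west ledge with the base flask.  [the west ledge: the acid flask, the ammonia bottle, the base flask, the fuel sample, the peroxide, the reducing agent | the east ledge: the oxidiser]
3. Guide goes to the east ledge with the base flask and the fuel sample.  [the west ledge: the acid flask, the ammonia bottle, the peroxide, the reducing agent | the east ledge: the base flask, the fuel sample, the oxidiser]
4. Guide goes back to the west ledge with the base flask.  [the west ledge: the acid flask, the ammonia bottle, the base flask, the peroxide, the reducing agent | the east ledge: the fuel sample, the oxidiser]
5. Guide goes to the east ledge with the peroxide and the reducing agent.  [the west ledge: the acid flask, the ammonia bottle, the base flask | the east ledge: the fuel sample, the oxidiser, the peroxide, the reducing agent]
6. Guide goes back to the west ledge with the oxidiser.  [the west ledge: the acid flask, the ammonia bottle, the base flask, the oxidiser | the east ledge: the fuel sample, the peroxide, the reducing agent]
7. Guide goes to the east ledge with the acid flask and the oxidiser.  [the west ledge: the ammonia bottle, the base flask | the east ledge: the acid flask, the fuel sample, the oxidiser, the peroxide, the reducing agent]
8. Guide goes back to the west ledge with the oxidiser.  [the west ledge: the ammonia bottle, the base flask, the oxidiser | the east ledge: the acid flask, the fuel sample, the peroxide, the reducing agent]
9. Guide goes to the east ledge with the ammonia bottle and the base flask.  [the west ledge: the oxidiser | the east ledge: the acid flask, the ammonia bottle, the base flask, the fuel sample, the peroxide, the reducing agent]
10. Guide goes back to the west ledge with the base flask.  [the west ledge: the base flask, the oxidiser | the east ledge: the acid flask, the ammonia bottle, the fuel sample, the peroxide, the reducing agent]
11. Guide goes to the east ledge with the base flask and the oxidiser.  [the west ledge: — | the east ledge: the acid flask, the ammonia bottle, the base flask, the fuel sample, the oxidiser, the peroxide, the reducing agent]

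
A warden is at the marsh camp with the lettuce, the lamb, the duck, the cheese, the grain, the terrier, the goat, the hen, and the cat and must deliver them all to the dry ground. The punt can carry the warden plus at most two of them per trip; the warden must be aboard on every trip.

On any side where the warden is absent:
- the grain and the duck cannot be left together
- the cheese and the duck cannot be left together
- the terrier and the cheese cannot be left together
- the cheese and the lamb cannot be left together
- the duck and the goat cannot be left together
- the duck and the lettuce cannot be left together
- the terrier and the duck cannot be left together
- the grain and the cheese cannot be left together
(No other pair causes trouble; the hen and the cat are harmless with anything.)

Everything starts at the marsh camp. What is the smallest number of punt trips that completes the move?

15

Counting alone: the warden can take at most 2 across per trip to the dry ground, so moving all 9 needs at least 5 loaded trips out, with a return between consecutive ones — at least 9 crossings.
The safety rule pushes this higher. Following every safe sequence of crossings, the most of the 9 that can be at the dry ground as the punt arrives there on crossings 9, 11, 13 is 6, 7, 8 respectively — never all 9.
So no plan with fewer than 15 crossings exists, and this one achieves 15:
1. Warden goes to the dry ground with the cheese and the duck.
2. Warden goes back to the marsh camp with the duck.
3. Warden goes to the dry ground with the duck and the lettuce.
4. Warden goes back to the marsh camp with the duck.
5. Warden goes to the dry ground with the duck and the goat.
6. Warden goes back to the marsh camp with the duck.
7. Warden goes to the dry ground with the duck and the hen.
8. Warden goes back to the marsh camp with the duck.
9. Warden goes to the dry ground with the cat and the duck.
10. Warden goes back to the marsh camp with the duck.
11. Warden goes to the dry ground with the grain and the terrier.
12. Warden goes back to the marsh camp with the cheese.
13. Warden goes to the dry ground with the duck and the lamb.
14. Warden goes back to the marsh camp with the duck.
15. Warden goes to the dry ground with the cheese and the duck.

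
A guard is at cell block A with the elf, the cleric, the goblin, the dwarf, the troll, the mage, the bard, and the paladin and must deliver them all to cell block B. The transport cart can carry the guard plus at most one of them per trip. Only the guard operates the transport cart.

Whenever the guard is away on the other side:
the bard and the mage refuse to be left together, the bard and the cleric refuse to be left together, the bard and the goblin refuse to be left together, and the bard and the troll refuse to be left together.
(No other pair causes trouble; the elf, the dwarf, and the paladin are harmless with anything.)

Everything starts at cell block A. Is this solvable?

Following every safe sequence of crossings from the start, the most of the 8 that can be at cell block B as the transport cart arrives there on crossings 1, 3, 5, 7, 9 is 1, 2, 3, 4, 5 respectively; the best ever achieved is 5 of 8.
From crossing 11 on, no configuration arises that was not already reachable earlier: only 88 distinct safe configurations (who is on which side, and where the transport cart is) can ever be reached, none of them has everyone across, and every continuation just revisits them. So no valid plan exists.

No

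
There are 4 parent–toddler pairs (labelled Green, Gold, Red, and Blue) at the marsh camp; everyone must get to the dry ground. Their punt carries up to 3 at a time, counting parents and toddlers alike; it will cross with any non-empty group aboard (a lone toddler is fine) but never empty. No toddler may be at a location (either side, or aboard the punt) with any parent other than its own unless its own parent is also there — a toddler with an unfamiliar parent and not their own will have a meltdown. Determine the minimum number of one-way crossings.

9

Counting alone: each trip to the dry ground takes at most 3 across and each return brings at least 1 back, so after t trips out (and t−1 returns) at most 3t − (t−1) of the 8 are across; that first reaches 8 at t = 4, so at least 7 crossings are needed.
The safety rule pushes this higher. Following every safe sequence of crossings, the most of the 8 that can be at the dry ground as the punt arrives there on crossing 7 is 7 — never all 8.
So no plan with fewer than 9 crossings exists, and this one achieves 9:
1. parent Green and toddler Green cross → the dry ground.
2. parent Green crosses ← the marsh camp.
3. parent Gold, parent Green, and toddler Gold cross → the dry ground.
4. parent Green and toddler Green cross ← the marsh camp.
5. parent Blue, parent Green, and parent Red cross → the dry ground.
6. toddler Gold crosses ← the marsh camp.
7. toddler Gold and toddler Green cross → the dry ground.
8. toddler Green crosses ← the marsh camp.
9. toddler Blue, toddler Green, and toddler Red cross → the dry ground.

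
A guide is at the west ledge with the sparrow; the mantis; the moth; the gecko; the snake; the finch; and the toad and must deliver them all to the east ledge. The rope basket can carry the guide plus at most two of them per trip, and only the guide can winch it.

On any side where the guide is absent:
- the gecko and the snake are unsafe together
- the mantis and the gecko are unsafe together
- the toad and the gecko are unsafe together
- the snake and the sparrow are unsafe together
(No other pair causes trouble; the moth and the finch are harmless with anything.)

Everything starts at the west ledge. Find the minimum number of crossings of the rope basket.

Counting alone: the guide can take at most 2 across per trip to the east ledge, so moving all 7 needs at least 4 loaded trips out, with a return between consecutive ones — at least 7 crossings.
The plan below uses exactly 7 crossings, so it is optimal:
1. Guide goes to the east ledge with the gecko and the sparrow.  [the west ledge: the finch, the mantis, the moth, the snake, the toad | the east ledge: the gecko, the sparrow]
2. Guide goes back to the west ledge alone.  [the west ledge: the finch, the mantis, the moth, the snake, the toad | the east ledge: the gecko, the sparrow]
3. Guide goes to the east ledge with the finch and the moth.  [the west ledge: the mantis, the snake, the toad | the east ledge: the finch, the gecko, the moth, the sparrow]
4. Guide goes back to the west ledge alone.  [the west ledge: the mantis, the snake, the toad | the east ledge: the finch, the gecko, the moth, the sparrow]
5. Guide goes to the east ledge with the mantis and the toad.  [the west ledge: the snake | the east ledge: the finch, the gecko, the mantis, the moth, the sparrow, the toad]
6. Guide goes back to the west ledge with the gecko.  [the west ledge: the gecko, the snake | the east ledge: the finch, the mantis, the moth, the sparrow, the toad]
7. Guide goes to the east ledge with the gecko and the snake.  [the west ledge: — | the east ledge: the finch, the gecko, the mantis, the moth, the snake, the sparrow, the toad]

7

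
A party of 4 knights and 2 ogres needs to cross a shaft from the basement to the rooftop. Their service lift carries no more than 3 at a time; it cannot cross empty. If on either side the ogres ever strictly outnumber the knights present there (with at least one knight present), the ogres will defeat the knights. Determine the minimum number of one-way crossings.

5

Counting alone: each trip to the rooftop takes at most 3 across and each return brings at least 1 back, so after t trips out (and t−1 returns) at most 3t − (t−1) of the 6 are across; that first reaches 6 at t = 3, so at least 5 crossings are needed.
The plan below uses exactly 5 crossings, so it is optimal:
1. 2 ogres → the rooftop.  (the basement: 4K 0O; the rooftop: 0K 2O)
2. 1 ogre ← the basement.  (the basement: 4K 1O; the rooftop: 0K 1O)
3. 2 knights and 1 ogre → the rooftop.  (the basement: 2K 0O; the rooftop: 2K 2O)
4. 1 ogre ← the basement.  (the basement: 2K 1O; the rooftop: 2K 1O)
5. 2 knights and 1 ogre → the rooftop.  (the basement: 0K 0O; the rooftop: 4K 2O)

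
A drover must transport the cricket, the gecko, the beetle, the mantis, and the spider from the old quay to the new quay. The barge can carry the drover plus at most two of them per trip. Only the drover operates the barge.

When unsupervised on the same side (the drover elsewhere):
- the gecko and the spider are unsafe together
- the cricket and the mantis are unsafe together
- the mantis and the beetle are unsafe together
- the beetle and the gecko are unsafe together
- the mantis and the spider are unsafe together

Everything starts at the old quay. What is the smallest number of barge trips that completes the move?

7

Counting alone: the drover can take at most 2 across per trip to the new quay, so moving all 5 needs at least 3 loaded trips out, with a return between consecutive ones — at least 5 crossings.
The safety rule pushes this higher. Following every safe sequence of crossings, the most of the 5 that can be at the new quay as the barge arrives there on crossing 5 is 4 — never all 5.
So no plan with fewer than 7 crossings exists, and this one achieves 7:
1. Drover goes to the new quay with the gecko and the mantis.  [the old quay: the beetle, the cricket, the spider | the new quay: the gecko, the mantis]
2. Drover goes back to the old quay alone.  [the old quay: the beetle, the cricket, the spider | the new quay: the gecko, the mantis]
3. Drover goes to the new quay with the cricket.  [the old quay: the beetle, the spider | the new quay: the cricket, the gecko, the mantis]
4. Drover goes back to the old quay with the mantis.  [the old quay: the beetle, the mantis, the spider | the new quay: the cricket, the gecko]
5. Drover goes to the new quay with the beetle and the spider.  [the old quay: the mantis | the new quay: the beetle, the cricket, the gecko, the spider]
6. Drover goes back to the old quay with the gecko.  [the old quay: the gecko, the mantis | the new quay: the beetle, the cricket, the spider]
7. Drover goes to the new quay with the gecko and the mantis.  [the old quay: — | the new quay: the beetle, the cricket, the gecko, the mantis, the spider]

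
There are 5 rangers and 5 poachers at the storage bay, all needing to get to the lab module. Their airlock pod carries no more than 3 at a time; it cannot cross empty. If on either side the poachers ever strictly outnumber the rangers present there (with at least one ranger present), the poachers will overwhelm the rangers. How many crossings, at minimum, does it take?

Counting alone: each trip to the lab module takes at most 3 across and each return brings at least 1 back, so after t trips out (and t−1 returns) at most 3t − (t−1) of the 10 are across; that first reaches 10 at t = 5, so at least 9 crossings are needed.
The safety rule pushes this higher. Following every safe sequence of crossings, the most of the 10 that can be at the lab module as the airlock pod arrives there on crossing 9 is 9 — never all 10.
So no plan with fewer than 11 crossings exists, and this one achieves 11:
1. 2 poachers → the lab module.  (the storage bay: 5R 3P; the lab module: 0R 2P)
2. 1 poacher ← the storage bay.  (the storage bay: 5R 4P; the lab module: 0R 1P)
3. 3 poachers → the lab module.  (the storage bay: 5R 1P; the lab module: 0R 4P)
4. 1 poacher ← the storage bay.  (the storage bay: 5R 2P; the lab module: 0R 3P)
5. 3 rangers → the lab module.  (the storage bay: 2R 2P; the lab module: 3R 3P)
6. 1 ranger and 1 poacher ← the storage bay.  (the storage bay: 3R 3P; the lab module: 2R 2P)
7. 3 rangers → the lab module.  (the storage bay: 0R 3P; the lab module: 5R 2P)
8. 1 poacher ← the storage bay.  (the storage bay: 0R 4P; the lab module: 5R 1P)
9. 2 poachers → the lab module.  (the storage bay: 0R 2P; the lab module: 5R 3P)
10. 1 poacher ← the storage bay.  (the storage bay: 0R 3P; the lab module: 5R 2P)
11. 3 poachers → the lab module.  (the storage bay: 0R 0P; the lab module: 5R 5P)

11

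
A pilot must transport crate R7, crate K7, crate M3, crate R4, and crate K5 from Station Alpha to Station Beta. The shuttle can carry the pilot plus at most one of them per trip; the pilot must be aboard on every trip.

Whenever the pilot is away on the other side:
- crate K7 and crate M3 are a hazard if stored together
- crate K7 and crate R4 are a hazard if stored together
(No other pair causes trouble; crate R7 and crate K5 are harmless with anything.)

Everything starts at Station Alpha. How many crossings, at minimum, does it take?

Counting alone: the pilot can take at most 1 across per trip to Station Beta, so moving all 5 needs at least 5 loaded trips out, with a return between consecutive ones — at least 9 crossings.
The safety rule pushes this higher. Following every safe sequence of crossings, the most of the 5 that can be at Station Beta as the shuttle arrives there on crossing 9 is 4 — never all 5.
So no plan with fewer than 11 crossings exists, and this one achieves 11:
1. Pilot goes to Station Beta with crate K7.
2. Pilot goes back to Station Alpha alone.
3. Pilot goes to Station Beta with crate R7.
4. Pilot goes back to Station Alpha alone.
5. Pilot goes to Station Beta with crate M3.
6. Pilot goes back to Station Alpha with crate K7.
7. Pilot goes to Station Beta with crate R4.
8. Pilot goes back to Station Alpha alone.
9. Pilot goes to Station Beta with crate K5.
10. Pilot goes back to Station Alpha alone.
11. Pilot goes to Station Beta with crate K7.

11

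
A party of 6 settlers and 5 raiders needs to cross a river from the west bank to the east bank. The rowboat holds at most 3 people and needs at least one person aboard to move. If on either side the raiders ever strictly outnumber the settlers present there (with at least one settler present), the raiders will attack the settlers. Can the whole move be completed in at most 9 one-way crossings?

Yes

Yes — this plan uses 9 crossings (≤ 9):
1. 3 raiders → the east bank.  (the west bank: 6S 2R; the east bank: 0S 3R)
2. 1 raider ← the west bank.  (the west bank: 6S 3R; the east bank: 0S 2R)
3. 3 settlers → the east bank.  (the west bank: 3S 3R; the east bank: 3S 2R)
4. 1 settler ← the west bank.  (the west bank: 4S 3R; the east bank: 2S 2R)
5. 2 settlers and 1 raider → the east bank.  (the west bank: 2S 2R; the east bank: 4S 3R)
6. 1 settler ← the west bank.  (the west bank: 3S 2R; the east bank: 3S 3R)
7. 2 settlers and 1 raider → the east bank.  (the west bank: 1S 1R; the east bank: 5S 4R)
8. 1 settler ← the west bank.  (the west bank: 2S 1R; the east bank: 4S 4R)
9. 2 settlers and 1 raider → the east bank.  (the west bank: 0S 0R; the east bank: 6S 5R)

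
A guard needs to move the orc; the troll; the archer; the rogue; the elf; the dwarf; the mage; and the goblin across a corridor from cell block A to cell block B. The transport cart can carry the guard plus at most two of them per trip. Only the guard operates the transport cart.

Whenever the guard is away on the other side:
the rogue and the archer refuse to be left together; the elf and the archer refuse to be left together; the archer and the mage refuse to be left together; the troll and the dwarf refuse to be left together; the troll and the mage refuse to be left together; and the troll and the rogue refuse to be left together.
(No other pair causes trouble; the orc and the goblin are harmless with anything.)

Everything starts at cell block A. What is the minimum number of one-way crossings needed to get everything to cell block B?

Counting alone: the guard can take at most 2 across per trip to cell block B, so moving all 8 needs at least 4 loaded trips out, with a return between consecutive ones — at least 7 crossings.
The safety rule pushes this higher. Following every safe sequence of crossings, the most of the 8 that can be at cell block B as the transport cart arrives there on crossing 7 is 6 — never all 8.
So no plan with fewer than 9 crossings exists, and this one achieves 9:
1. Guard goes to cell block B with the archer and the troll.
2. Guard goes back to cell block A alone.
3. Guard goes to cell block B with the elf and the orc.
4. Guard goes back to cell block A with the archer.
5. Guard goes to cell block B with the mage and the rogue.
6. Guard goes back to cell block A with the troll.
7. Guard goes to cell block B with the dwarf and the goblin.
8. Guard goes back to cell block A alone.
9. Guard goes to cell block B with the archer and the troll.

9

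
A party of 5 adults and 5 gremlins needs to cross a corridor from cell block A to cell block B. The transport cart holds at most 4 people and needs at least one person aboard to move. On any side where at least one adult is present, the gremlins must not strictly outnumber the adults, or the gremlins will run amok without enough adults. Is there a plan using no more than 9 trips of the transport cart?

Yes

Yes — this plan uses 7 crossings (≤ 9):
1. 2 gremlins → cell block B.  (cell block A: 5A 3G; cell block B: 0A 2G)
2. 1 gremlin ← cell block A.  (cell block A: 5A 4G; cell block B: 0A 1G)
3. 4 gremlins → cell block B.  (cell block A: 5A 0G; cell block B: 0A 5G)
4. 1 gremlin ← cell block A.  (cell block A: 5A 1G; cell block B: 0A 4G)
5. 4 adults → cell block B.  (cell block A: 1A 1G; cell block B: 4A 4G)
6. 1 adult and 1 gremlin ← cell block A.  (cell block A: 2A 2G; cell block B: 3A 3G)
7. 2 adults and 2 gremlins → cell block B.  (cell block A: 0A 0G; cell block B: 5A 5G)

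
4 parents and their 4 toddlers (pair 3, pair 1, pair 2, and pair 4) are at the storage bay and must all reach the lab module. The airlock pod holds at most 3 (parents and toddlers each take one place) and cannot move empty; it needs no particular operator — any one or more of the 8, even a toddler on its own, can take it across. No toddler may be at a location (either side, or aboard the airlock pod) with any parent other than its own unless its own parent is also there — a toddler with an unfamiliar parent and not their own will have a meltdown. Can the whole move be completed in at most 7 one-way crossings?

No

Counting alone: each trip to the lab module takes at most 3 across and each return brings at least 1 back, so after t trips out (and t−1 returns) at most 3t − (t−1) of the 8 are across; that first reaches 8 at t = 4, so at least 7 crossings are needed.
The safety rule pushes this higher. Following every safe sequence of crossings, the most of the 8 that can be at the lab module as the airlock pod arrives there on crossing 7 is 7 — never all 8.
So the move cannot be finished within 7 crossings. (The shortest complete plan takes 9:)
1. parent 3 and toddler 3 cross → the lab module.
2. parent 3 crosses ← the storage bay.
3. parent 1, parent 3, and toddler 1 cross → the lab module.
4. parent 3 and toddler 3 cross ← the storage bay.
5. parent 2, parent 3, and parent 4 cross → the lab module.
6. toddler 1 crosses ← the storage bay.
7. toddler 1 and toddler 3 cross → the lab module.
8. toddler 3 crosses ← the storage bay.
9. toddler 2, toddler 3, and toddler 4 cross → the lab module.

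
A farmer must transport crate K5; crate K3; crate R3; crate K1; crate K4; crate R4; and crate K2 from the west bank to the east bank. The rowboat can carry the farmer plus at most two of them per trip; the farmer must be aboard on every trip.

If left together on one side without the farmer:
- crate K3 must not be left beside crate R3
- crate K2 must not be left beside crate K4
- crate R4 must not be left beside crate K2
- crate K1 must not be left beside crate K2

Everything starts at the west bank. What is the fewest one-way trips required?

Counting alone: the farmer can take at most 2 across per trip to the east bank, so moving all 7 needs at least 4 loaded trips out, with a return between consecutive ones — at least 7 crossings.
The plan below uses exactly 7 crossings, so it is optimal:
1. Farmer goes to the east bank with crate K2 and crate K3.  [the west bank: crate K1, crate K4, crate K5, crate R3, crate R4 | the east bank: crate K2, crate K3]
2. Farmer goes back to the west bank alone.  [the west bank: crate K1, crate K4, crate K5, crate R3, crate R4 | the east bank: crate K2, crate K3]
3. Farmer goes to the east bank with crate K1 and crate K5.  [the west bank: crate K4, crate R3, crate R4 | the east bank: crate K1, crate K2, crate K3, crate K5]
4. Farmer goes back to the west bank with crate K2.  [the west bank: crate K2, crate K4, crate R3, crate R4 | the east bank: crate K1, crate K3, crate K5]
5. Farmer goes to the east bank with crate K4 and crate R4.  [the west bank: crate K2, crate R3 | the east bank: crate K1, crate K3, crate K4, crate K5, crate R4]
6. Farmer goes back to the west bank alone.  [the west bank: crate K2, crate R3 | the east bank: crate K1, crate K3, crate K4, crate K5, crate R4]
7. Farmer goes to the east bank with crate K2 and crate R3.  [the west bank: — | the east bank: crate K1, crate K2, crate K3, crate K4, crate K5, crate R3, crate R4]

7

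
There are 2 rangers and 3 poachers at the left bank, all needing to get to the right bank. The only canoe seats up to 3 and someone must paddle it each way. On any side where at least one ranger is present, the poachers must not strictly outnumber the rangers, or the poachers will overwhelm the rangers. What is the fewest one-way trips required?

impossible

The poachers already outnumber the rangers at the left bank before anyone moves, so the starting position itself is disallowed.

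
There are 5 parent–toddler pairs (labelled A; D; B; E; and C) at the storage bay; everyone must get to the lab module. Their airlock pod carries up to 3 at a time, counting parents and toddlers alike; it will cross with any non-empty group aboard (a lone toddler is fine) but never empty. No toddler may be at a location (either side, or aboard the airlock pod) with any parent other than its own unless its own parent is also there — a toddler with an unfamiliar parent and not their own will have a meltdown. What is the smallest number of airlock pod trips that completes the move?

11

Counting alone: each trip to the lab module takes at most 3 across and each return brings at least 1 back, so after t trips out (and t−1 returns) at most 3t − (t−1) of the 10 are across; that first reaches 10 at t = 5, so at least 9 crossings are needed.
The safety rule pushes this higher. Following every safe sequence of crossings, the most of the 10 that can be at the lab module as the airlock pod arrives there on crossing 9 is 9 — never all 10.
So no plan with fewer than 11 crossings exists, and this one achieves 11:
1. parent A and toddler A cross → the lab module.
2. parent A crosses ← the storage bay.
3. toddler B, toddler D, and toddler E cross → the lab module.
4. toddler A crosses ← the storage bay.
5. parent B, parent D, and parent E cross → the lab module.
6. parent D and toddler D cross ← the storage bay.
7. parent A, parent C, and parent D cross → the lab module.
8. toddler B crosses ← the storage bay.
9. toddler A and toddler D cross → the lab module.
10. toddler A crosses ← the storage bay.
11. toddler A, toddler B, and toddler C cross → the lab module.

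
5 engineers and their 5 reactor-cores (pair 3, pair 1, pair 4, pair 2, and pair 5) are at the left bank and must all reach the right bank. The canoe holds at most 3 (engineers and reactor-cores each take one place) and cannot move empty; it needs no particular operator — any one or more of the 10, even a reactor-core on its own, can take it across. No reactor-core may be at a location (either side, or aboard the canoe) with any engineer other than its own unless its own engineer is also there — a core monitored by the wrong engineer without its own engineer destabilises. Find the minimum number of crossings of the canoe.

Counting alone: each trip to the right bank takes at most 3 across and each return brings at least 1 back, so after t trips out (and t−1 returns) at most 3t − (t−1) of the 10 are across; that first reaches 10 at t = 5, so at least 9 crossings are needed.
The safety rule pushes this higher. Following every safe sequence of crossings, the most of the 10 that can be at the right bank as the canoe arrives there on crossing 9 is 9 — never all 10.
So no plan with fewer than 11 crossings exists, and this one achieves 11:
1. engineer 3 and reactor-core 3 cross → the right bank.
2. engineer 3 crosses ← the left bank.
3. reactor-core 1, reactor-core 2, and reactor-core 4 cross → the right bank.
4. reactor-core 3 crosses ← the left bank.
5. engineer 1, engineer 2, and engineer 4 cross → the right bank.
6. engineer 1 and reactor-core 1 cross ← the left bank.
7. engineer 1, engineer 3, and engineer 5 cross → the right bank.
8. reactor-core 4 crosses ← the left bank.
9. reactor-core 1 and reactor-core 3 cross → the right bank.
10. reactor-core 3 crosses ← the left bank.
11. reactor-core 3, reactor-core 4, and reactor-core 5 cross → the right bank.

11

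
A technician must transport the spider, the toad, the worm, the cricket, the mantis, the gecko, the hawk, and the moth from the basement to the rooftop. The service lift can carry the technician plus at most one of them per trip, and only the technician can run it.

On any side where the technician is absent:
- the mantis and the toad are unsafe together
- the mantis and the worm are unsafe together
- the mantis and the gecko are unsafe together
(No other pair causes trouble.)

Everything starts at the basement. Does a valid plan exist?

No

Following every safe sequence of crossings from the start, the most of the 8 that can be at the rooftop as the service lift arrives there on crossings 1, 3, 5, 7, 9, 11 is 1, 2, 3, 4, 5, 6 respectively; the best ever achieved is 6 of 8.
From crossing 13 on, no configuration arises that was not already reachable earlier: only 144 distinct safe configurations (who is on which side, and where the service lift is) can ever be reached, none of them has everyone across, and every continuation just revisits them. So no valid plan exists.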